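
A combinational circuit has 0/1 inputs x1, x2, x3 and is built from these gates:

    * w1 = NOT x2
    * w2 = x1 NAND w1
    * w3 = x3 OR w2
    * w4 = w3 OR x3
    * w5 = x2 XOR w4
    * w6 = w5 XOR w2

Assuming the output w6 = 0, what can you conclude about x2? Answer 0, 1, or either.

w6 = w5 XOR w2 must be 0, so w5 and w2 are equal.
Every assignment with w6 = 0 has x2 = 0; there are 3 such assignment(s).
  x1=0, x2=0, x3=0
  x1=0, x2=0, x3=1
  x1=1, x2=0, x3=0

0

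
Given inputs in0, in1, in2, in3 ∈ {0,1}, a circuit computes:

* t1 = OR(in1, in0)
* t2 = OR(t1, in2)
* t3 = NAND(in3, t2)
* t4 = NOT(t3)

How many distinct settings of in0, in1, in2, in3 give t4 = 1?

7

t4 = NOT(t3) must be 1, so t3 = 0.
t3 = NAND(in3, t2) must be 0, so both in3 = 1 and t2 = 1.
Enumerating the 16 input combinations, 7 give t4 = 1 and 9 give t4 = 0.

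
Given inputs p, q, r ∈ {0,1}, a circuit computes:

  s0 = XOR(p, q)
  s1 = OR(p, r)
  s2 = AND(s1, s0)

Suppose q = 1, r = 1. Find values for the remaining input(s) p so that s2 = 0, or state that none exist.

p=1

Check with q = 1, r = 1 and p=1:
s0 = XOR(p, q) = XOR(1, 1) = 0
s1 = OR(p, r) = OR(1, 1) = 1
s2 = AND(s1, s0) = AND(1, 0) = 0
So s2 = 0.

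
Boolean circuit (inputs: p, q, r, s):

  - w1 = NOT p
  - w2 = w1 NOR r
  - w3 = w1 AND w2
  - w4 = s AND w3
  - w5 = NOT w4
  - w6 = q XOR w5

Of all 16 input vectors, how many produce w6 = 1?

8

w6 = q XOR w5 must be 1, so q and w5 differ.
Enumerating the 16 input combinations, 8 give w6 = 1 and 8 give w6 = 0.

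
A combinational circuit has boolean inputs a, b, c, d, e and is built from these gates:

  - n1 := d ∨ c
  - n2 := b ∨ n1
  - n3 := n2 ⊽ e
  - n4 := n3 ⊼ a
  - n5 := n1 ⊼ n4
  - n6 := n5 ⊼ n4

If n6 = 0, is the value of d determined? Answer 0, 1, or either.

n6 = n5 ⊼ n4 must be 0, so both n5 = 1 and n4 = 1.
n5 = n1 ⊼ n4 must be 1, so at least one of n1, n4 is 0.
Every assignment with n6 = 0 has d = 0; there are 7 such assignment(s).

0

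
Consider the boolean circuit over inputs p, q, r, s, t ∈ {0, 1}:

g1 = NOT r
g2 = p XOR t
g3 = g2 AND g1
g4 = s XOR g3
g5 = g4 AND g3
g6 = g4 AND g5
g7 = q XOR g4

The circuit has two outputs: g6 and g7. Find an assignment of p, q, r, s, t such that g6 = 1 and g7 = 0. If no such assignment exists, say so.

Check with p=0 q=1 r=0 s=0 t=1:
g1 = NOT r = NOT 0 = 1
g2 = p XOR t = 0 XOR 1 = 1
g3 = g2 AND g1 = 1 AND 1 = 1
g4 = s XOR g3 = 0 XOR 1 = 1
g5 = g4 AND g3 = 1 AND 1 = 1
g6 = g4 AND g5 = 1 AND 1 = 1
g7 = q XOR g4 = 1 XOR 1 = 0
So g6 = 1 and g7 = 0.

p=0 q=1 r=0 s=0 t=1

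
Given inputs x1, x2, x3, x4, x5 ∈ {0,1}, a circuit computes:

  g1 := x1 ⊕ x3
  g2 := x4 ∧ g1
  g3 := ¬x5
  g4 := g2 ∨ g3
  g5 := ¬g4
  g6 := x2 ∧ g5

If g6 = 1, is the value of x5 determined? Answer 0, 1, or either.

1

g6 = x2 ∧ g5 must be 1, so both x2 = 1 and g5 = 1.
Every assignment with g6 = 1 has x5 = 1; there are 6 such assignment(s).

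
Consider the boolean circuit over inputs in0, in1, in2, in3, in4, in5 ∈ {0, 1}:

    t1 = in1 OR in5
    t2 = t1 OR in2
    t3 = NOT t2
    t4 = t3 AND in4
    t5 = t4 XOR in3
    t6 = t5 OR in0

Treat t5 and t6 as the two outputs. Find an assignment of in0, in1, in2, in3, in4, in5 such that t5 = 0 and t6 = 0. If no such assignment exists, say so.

in0=0 in1=1 in2=0 in3=0 in4=0 in5=1

Check with in0=0 in1=1 in2=0 in3=0 in4=0 in5=1:
t1 = in1 OR in5 = 1 OR 1 = 1
t2 = t1 OR in2 = 1 OR 0 = 1
t3 = NOT t2 = NOT 1 = 0
t4 = t3 AND in4 = 0 AND 0 = 0
t5 = t4 XOR in3 = 0 XOR 0 = 0
t6 = t5 OR in0 = 0 OR 0 = 0
So t5 = 0 and t6 = 0.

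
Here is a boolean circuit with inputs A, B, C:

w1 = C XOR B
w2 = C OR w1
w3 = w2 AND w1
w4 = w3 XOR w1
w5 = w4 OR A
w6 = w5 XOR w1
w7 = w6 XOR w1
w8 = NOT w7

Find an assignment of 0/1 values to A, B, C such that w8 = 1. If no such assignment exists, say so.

A=0, B=1, C=1

w8 = NOT w7 must be 1, so w7 = 0.
w7 = w6 XOR w1 must be 0, so w6 and w1 are equal.
Check with A=0, B=1, C=1:
w1 = C XOR B = 1 XOR 1 = 0
w2 = C OR w1 = 1 OR 0 = 1
w3 = w2 AND w1 = 1 AND 0 = 0
w4 = w3 XOR w1 = 0 XOR 0 = 0
w5 = w4 OR A = 0 OR 0 = 0
w6 = w5 XOR w1 = 0 XOR 0 = 0
w7 = w6 XOR w1 = 0 XOR 0 = 0
w8 = NOT w7 = NOT 0 = 1
So w8 = 1 as required.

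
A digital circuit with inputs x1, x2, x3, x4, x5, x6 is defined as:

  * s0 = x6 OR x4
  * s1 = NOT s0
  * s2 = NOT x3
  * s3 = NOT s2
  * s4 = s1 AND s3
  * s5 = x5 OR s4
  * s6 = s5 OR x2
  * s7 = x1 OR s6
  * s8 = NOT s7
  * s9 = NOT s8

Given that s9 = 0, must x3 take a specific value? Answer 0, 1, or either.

either

Both values of x3 occur among assignments with s9 = 0:
  x3=0: x1=0, x2=0, x3=0, x4=0, x5=0, x6=0
  x3=1: x1=0, x2=0, x3=1, x4=0, x5=0, x6=1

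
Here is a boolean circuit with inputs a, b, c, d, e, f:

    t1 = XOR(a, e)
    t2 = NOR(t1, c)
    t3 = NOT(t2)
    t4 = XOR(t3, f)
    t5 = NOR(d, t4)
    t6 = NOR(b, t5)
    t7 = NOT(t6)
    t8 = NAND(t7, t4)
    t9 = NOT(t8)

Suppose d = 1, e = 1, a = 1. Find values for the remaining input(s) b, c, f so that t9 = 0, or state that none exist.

t9 = NOT(t8) must be 0, so t8 = 1.
t8 = NAND(t7, t4) must be 1, so at least one of t7, t4 is 0.
Check with d = 1, e = 1, a = 1 and b=1, c=0, f=0:
t1 = XOR(a, e) = XOR(1, 1) = 0
t2 = NOR(t1, c) = NOR(0, 0) = 1
t3 = NOT(t2) = NOT 1 = 0
t4 = XOR(t3, f) = XOR(0, 0) = 0
t5 = NOR(d, t4) = NOR(1, 0) = 0
t6 = NOR(b, t5) = NOR(1, 0) = 0
t7 = NOT(t6) = NOT 0 = 1
t8 = NAND(t7, t4) = NAND(1, 0) = 1
t9 = NOT(t8) = NOT 1 = 0
So t9 = 0.

b=1, c=0, f=0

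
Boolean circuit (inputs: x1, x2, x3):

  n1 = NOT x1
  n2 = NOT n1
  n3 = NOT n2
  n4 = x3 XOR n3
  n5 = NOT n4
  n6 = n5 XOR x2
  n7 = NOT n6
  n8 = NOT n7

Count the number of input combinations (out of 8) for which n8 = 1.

4

n8 = NOT n7 must be 1, so n7 = 0.
n7 = NOT n6 must be 0, so n6 = 1.
Enumerating the 8 input combinations, 4 give n8 = 1 and 4 give n8 = 0.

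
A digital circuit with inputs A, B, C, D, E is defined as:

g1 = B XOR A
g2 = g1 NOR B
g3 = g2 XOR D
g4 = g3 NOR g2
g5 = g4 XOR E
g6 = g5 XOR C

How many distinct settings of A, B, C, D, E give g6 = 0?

16

g6 = g5 XOR C must be 0, so g5 and C are equal.
Enumerating the 32 input combinations, 16 give g6 = 0 and 16 give g6 = 1.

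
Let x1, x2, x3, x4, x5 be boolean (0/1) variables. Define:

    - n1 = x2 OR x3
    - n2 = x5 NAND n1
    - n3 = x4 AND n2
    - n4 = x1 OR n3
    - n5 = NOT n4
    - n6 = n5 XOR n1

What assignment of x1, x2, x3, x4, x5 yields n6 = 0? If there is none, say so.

n6 = n5 XOR n1 must be 0, so n5 and n1 are equal.
Check with x1=0, x2=0, x3=1, x4=0, x5=0:
n1 = x2 OR x3 = 0 OR 1 = 1
n2 = x5 NAND n1 = 0 NAND 1 = 1
n3 = x4 AND n2 = 0 AND 1 = 0
n4 = x1 OR n3 = 0 OR 0 = 0
n5 = NOT n4 = NOT 0 = 1
n6 = n5 XOR n1 = 1 XOR 1 = 0
So n6 = 0 as required.

x1=0, x2=0, x3=1, x4=0, x5=0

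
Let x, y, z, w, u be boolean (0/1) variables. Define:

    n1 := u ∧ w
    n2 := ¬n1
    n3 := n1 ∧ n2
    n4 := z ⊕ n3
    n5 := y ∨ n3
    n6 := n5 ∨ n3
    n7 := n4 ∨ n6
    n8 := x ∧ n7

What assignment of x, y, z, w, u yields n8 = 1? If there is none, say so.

n8 = x ∧ n7 must be 1, so both x = 1 and n7 = 1.
n7 = n4 ∨ n6 must be 1, so at least one of n4, n6 is 1.
Check with x=1, y=1, z=0, w=0, u=0:
n1 = u ∧ w = 0 ∧ 0 = 0
n2 = ¬n1 = ¬0 = 1
n3 = n1 ∧ n2 = 0 ∧ 1 = 0
n4 = z ⊕ n3 = 0 ⊕ 0 = 0
n5 = y ∨ n3 = 1 ∨ 0 = 1
n6 = n5 ∨ n3 = 1 ∨ 0 = 1
n7 = n4 ∨ n6 = 0 ∨ 1 = 1
n8 = x ∧ n7 = 1 ∧ 1 = 1
So n8 = 1 as required.

x=1, y=1, z=0, w=0, u=0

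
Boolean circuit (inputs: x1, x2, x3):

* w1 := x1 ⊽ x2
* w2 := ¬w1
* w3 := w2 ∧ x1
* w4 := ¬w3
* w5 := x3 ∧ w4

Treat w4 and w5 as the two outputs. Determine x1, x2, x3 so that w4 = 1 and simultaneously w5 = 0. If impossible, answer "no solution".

x1=0 x2=1 x3=0

Check with x1=0 x2=1 x3=0:
w1 = x1 ⊽ x2 = 0 ⊽ 1 = 0
w2 = ¬w1 = ¬0 = 1
w3 = w2 ∧ x1 = 1 ∧ 0 = 0
w4 = ¬w3 = ¬0 = 1
w5 = x3 ∧ w4 = 0 ∧ 1 = 0
So w4 = 1 and w5 = 0.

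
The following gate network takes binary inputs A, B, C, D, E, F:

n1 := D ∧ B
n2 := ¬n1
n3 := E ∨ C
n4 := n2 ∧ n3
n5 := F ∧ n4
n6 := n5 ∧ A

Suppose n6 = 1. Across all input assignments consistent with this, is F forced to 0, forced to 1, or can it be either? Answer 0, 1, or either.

n6 = n5 ∧ A must be 1, so both n5 = 1 and A = 1.
Every assignment with n6 = 1 has F = 1; there are 9 such assignment(s).

1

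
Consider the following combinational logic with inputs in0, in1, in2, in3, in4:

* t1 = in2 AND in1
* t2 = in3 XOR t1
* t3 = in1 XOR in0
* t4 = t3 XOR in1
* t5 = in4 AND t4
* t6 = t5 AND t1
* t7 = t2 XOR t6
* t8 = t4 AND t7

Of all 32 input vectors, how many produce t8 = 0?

24

t8 = t4 AND t7 must be 0, so at least one of t4, t7 is 0.
Enumerating the 32 input combinations, 24 give t8 = 0 and 8 give t8 = 1.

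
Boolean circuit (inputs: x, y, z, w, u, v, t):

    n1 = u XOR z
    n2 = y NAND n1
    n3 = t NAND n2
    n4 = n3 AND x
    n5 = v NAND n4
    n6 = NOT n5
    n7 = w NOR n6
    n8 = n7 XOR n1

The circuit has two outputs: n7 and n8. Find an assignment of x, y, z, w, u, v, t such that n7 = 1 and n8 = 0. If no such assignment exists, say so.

x=0, y=0, z=0, w=0, u=1, v=1, t=0

Check with x=0, y=0, z=0, w=0, u=1, v=1, t=0:
n1 = u XOR z = 1 XOR 0 = 1
n2 = y NAND n1 = 0 NAND 1 = 1
n3 = t NAND n2 = 0 NAND 1 = 1
n4 = n3 AND x = 1 AND 0 = 0
n5 = v NAND n4 = 1 NAND 0 = 1
n6 = NOT n5 = NOT 1 = 0
n7 = w NOR n6 = 0 NOR 0 = 1
n8 = n7 XOR n1 = 1 XOR 1 = 0
So n7 = 1 and n8 = 0.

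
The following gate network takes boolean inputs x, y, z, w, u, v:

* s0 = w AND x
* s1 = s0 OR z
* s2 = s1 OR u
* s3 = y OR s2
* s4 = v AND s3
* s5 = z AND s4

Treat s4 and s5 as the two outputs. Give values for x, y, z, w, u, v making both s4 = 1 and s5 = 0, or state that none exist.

x=0, y=1, z=0, w=1, u=1, v=1

Check with x=0, y=1, z=0, w=1, u=1, v=1:
s0 = w AND x = 1 AND 0 = 0
s1 = s0 OR z = 0 OR 0 = 0
s2 = s1 OR u = 0 OR 1 = 1
s3 = y OR s2 = 1 OR 1 = 1
s4 = v AND s3 = 1 AND 1 = 1
s5 = z AND s4 = 0 AND 1 = 0
So s4 = 1 and s5 = 0.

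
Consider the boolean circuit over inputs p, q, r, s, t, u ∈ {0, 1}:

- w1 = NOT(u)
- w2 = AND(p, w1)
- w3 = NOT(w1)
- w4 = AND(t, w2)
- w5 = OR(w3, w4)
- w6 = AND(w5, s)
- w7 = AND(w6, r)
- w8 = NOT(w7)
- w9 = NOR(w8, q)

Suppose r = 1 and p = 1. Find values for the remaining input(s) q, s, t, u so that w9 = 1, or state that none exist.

q=0, s=1, t=1, u=0

Check with r = 1 and p = 1 and q=0, s=1, t=1, u=0:
w1 = NOT(u) = NOT 0 = 1
w2 = AND(p, w1) = AND(1, 1) = 1
w3 = NOT(w1) = NOT 1 = 0
w4 = AND(t, w2) = AND(1, 1) = 1
w5 = OR(w3, w4) = OR(0, 1) = 1
w6 = AND(w5, s) = AND(1, 1) = 1
w7 = AND(w6, r) = AND(1, 1) = 1
w8 = NOT(w7) = NOT 1 = 0
w9 = NOR(w8, q) = NOR(0, 0) = 1
So w9 = 1.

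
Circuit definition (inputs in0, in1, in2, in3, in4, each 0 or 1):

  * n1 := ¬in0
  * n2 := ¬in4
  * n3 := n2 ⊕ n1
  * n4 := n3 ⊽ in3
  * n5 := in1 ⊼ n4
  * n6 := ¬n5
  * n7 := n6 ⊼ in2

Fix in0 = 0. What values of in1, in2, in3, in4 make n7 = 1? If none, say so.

n7 = n6 ⊼ in2 must be 1, so at least one of n6, in2 is 0.
Check with in0 = 0 and in1=0, in2=0, in3=0, in4=0:
n1 = ¬in0 = ¬0 = 1
n2 = ¬in4 = ¬0 = 1
n3 = n2 ⊕ n1 = 1 ⊕ 1 = 0
n4 = n3 ⊽ in3 = 0 ⊽ 0 = 1
n5 = in1 ⊼ n4 = 0 ⊼ 1 = 1
n6 = ¬n5 = ¬1 = 0
n7 = n6 ⊼ in2 = 0 ⊼ 0 = 1
So n7 = 1.

in1=0, in2=0, in3=0, in4=0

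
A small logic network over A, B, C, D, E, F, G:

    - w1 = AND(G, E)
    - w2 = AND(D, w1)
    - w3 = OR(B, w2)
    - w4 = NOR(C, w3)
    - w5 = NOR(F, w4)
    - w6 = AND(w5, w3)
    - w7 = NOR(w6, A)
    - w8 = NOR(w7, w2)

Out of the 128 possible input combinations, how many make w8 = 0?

w8 = NOR(w7, w2) must be 0, so at least one of w7, w2 is 1.
Enumerating the 128 input combinations, 58 give w8 = 0 and 70 give w8 = 1.

58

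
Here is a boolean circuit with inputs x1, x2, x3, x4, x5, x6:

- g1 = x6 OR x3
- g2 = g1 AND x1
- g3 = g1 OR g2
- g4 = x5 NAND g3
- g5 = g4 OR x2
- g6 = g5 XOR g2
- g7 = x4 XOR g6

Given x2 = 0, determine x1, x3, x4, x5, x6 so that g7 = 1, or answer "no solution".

g7 = x4 XOR g6 must be 1, so x4 and g6 differ.
Check with x2 = 0 and x1=0, x3=0, x4=1, x5=1, x6=1:
g1 = x6 OR x3 = 1 OR 0 = 1
g2 = g1 AND x1 = 1 AND 0 = 0
g3 = g1 OR g2 = 1 OR 0 = 1
g4 = x5 NAND g3 = 1 NAND 1 = 0
g5 = g4 OR x2 = 0 OR 0 = 0
g6 = g5 XOR g2 = 0 XOR 0 = 0
g7 = x4 XOR g6 = 1 XOR 0 = 1
So g7 = 1.

x1=0 x3=0 x4=1 x5=1 x6=1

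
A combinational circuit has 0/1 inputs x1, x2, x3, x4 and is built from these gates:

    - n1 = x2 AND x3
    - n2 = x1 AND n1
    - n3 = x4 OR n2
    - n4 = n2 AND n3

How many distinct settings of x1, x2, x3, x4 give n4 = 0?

n4 = n2 AND n3 must be 0, so at least one of n2, n3 is 0.
Enumerating the 16 input combinations, 14 give n4 = 0 and 2 give n4 = 1.

14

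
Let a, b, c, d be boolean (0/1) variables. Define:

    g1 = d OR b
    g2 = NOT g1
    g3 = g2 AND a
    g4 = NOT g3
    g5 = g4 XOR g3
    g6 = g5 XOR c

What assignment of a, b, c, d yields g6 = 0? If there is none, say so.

g6 = g5 XOR c must be 0, so g5 and c are equal.
Check with a=1, b=0, c=1, d=0:
g1 = d OR b = 0 OR 0 = 0
g2 = NOT g1 = NOT 0 = 1
g3 = g2 AND a = 1 AND 1 = 1
g4 = NOT g3 = NOT 1 = 0
g5 = g4 XOR g3 = 0 XOR 1 = 1
g6 = g5 XOR c = 1 XOR 1 = 0
So g6 = 0 as required.

a=1, b=0, c=1, d=0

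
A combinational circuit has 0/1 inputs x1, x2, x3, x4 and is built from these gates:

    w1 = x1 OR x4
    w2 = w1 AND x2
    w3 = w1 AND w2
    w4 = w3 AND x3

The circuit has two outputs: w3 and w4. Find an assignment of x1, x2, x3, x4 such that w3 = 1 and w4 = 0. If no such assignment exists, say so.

x1=1 x2=1 x3=0 x4=1

Check with x1=1 x2=1 x3=0 x4=1:
w1 = x1 OR x4 = 1 OR 1 = 1
w2 = w1 AND x2 = 1 AND 1 = 1
w3 = w1 AND w2 = 1 AND 1 = 1
w4 = w3 AND x3 = 1 AND 0 = 0
So w3 = 1 and w4 = 0.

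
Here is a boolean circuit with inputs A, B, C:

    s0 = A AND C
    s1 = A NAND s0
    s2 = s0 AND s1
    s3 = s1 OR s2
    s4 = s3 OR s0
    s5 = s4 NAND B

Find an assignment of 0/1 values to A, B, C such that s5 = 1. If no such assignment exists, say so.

s5 = s4 NAND B must be 1, so at least one of s4, B is 0.
Check with A=0, B=0, C=0:
s0 = A AND C = 0 AND 0 = 0
s1 = A NAND s0 = 0 NAND 0 = 1
s2 = s0 AND s1 = 0 AND 1 = 0
s3 = s1 OR s2 = 1 OR 0 = 1
s4 = s3 OR s0 = 1 OR 0 = 1
s5 = s4 NAND B = 1 NAND 0 = 1
So s5 = 1 as required.

A=0, B=0, C=0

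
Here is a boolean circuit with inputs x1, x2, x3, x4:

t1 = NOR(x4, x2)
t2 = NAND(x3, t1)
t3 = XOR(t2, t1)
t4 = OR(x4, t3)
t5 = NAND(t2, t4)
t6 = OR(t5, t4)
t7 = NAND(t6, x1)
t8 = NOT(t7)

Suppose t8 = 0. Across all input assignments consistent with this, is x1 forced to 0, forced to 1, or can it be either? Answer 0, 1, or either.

t8 = NOT(t7) must be 0, so t7 = 1.
Every assignment with t8 = 0 has x1 = 0; there are 8 such assignment(s).

0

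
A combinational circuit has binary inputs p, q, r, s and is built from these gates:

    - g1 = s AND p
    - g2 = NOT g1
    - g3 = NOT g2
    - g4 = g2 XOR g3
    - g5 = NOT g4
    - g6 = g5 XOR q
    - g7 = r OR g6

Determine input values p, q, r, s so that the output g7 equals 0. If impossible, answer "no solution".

g7 = r OR g6 must be 0, so both r = 0 and g6 = 0.
Check with p=1, q=0, r=0, s=0:
g1 = s AND p = 0 AND 1 = 0
g2 = NOT g1 = NOT 0 = 1
g3 = NOT g2 = NOT 1 = 0
g4 = g2 XOR g3 = 1 XOR 0 = 1
g5 = NOT g4 = NOT 1 = 0
g6 = g5 XOR q = 0 XOR 0 = 0
g7 = r OR g6 = 0 OR 0 = 0
So g7 = 0 as required.

p=1, q=0, r=0, s=0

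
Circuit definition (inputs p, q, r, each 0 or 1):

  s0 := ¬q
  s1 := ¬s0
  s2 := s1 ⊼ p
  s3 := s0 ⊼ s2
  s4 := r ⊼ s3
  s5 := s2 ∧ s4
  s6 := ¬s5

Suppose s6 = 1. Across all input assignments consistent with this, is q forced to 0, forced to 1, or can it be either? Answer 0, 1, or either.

s6 = ¬s5 must be 1, so s5 = 0.
Every assignment with s6 = 1 has q = 1; there are 3 such assignment(s).
  p=0, q=1, r=1
  p=1, q=1, r=0
  p=1, q=1, r=1

1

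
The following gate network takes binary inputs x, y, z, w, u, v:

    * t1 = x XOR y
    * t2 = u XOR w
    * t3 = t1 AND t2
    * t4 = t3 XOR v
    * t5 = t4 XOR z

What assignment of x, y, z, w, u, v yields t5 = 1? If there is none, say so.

t5 = t4 XOR z must be 1, so t4 and z differ.
Check with x=1, y=1, z=0, w=0, u=0, v=1:
t1 = x XOR y = 1 XOR 1 = 0
t2 = u XOR w = 0 XOR 0 = 0
t3 = t1 AND t2 = 0 AND 0 = 0
t4 = t3 XOR v = 0 XOR 1 = 1
t5 = t4 XOR z = 1 XOR 0 = 1
So t5 = 1 as required.

x=1, y=1, z=0, w=0, u=0, v=1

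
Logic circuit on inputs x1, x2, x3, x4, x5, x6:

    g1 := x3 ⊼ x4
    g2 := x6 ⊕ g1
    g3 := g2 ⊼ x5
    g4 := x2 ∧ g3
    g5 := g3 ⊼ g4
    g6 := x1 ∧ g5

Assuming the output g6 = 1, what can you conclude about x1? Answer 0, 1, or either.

1

g6 = x1 ∧ g5 must be 1, so both x1 = 1 and g5 = 1.
g5 = g3 ⊼ g4 must be 1, so at least one of g3, g4 is 0.
Every assignment with g6 = 1 has x1 = 1; there are 20 such assignment(s).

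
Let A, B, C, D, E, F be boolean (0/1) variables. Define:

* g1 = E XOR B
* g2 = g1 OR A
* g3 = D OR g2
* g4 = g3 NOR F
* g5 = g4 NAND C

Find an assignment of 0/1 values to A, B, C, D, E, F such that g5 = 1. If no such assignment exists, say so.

A=0 B=0 C=0 D=1 E=0 F=0

g5 = g4 NAND C must be 1, so at least one of g4, C is 0.
Check with A=0 B=0 C=0 D=1 E=0 F=0:
g1 = E XOR B = 0 XOR 0 = 0
g2 = g1 OR A = 0 OR 0 = 0
g3 = D OR g2 = 1 OR 0 = 1
g4 = g3 NOR F = 1 NOR 0 = 0
g5 = g4 NAND C = 0 NAND 0 = 1
So g5 = 1 as required.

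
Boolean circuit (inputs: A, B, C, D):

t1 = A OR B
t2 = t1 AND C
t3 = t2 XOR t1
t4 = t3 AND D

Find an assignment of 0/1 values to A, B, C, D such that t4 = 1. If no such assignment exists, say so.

Check with A=0 B=1 C=0 D=1:
t1 = A OR B = 0 OR 1 = 1
t2 = t1 AND C = 1 AND 0 = 0
t3 = t2 XOR t1 = 0 XOR 1 = 1
t4 = t3 AND D = 1 AND 1 = 1
So t4 = 1 as required.

A=0 B=1 C=0 D=1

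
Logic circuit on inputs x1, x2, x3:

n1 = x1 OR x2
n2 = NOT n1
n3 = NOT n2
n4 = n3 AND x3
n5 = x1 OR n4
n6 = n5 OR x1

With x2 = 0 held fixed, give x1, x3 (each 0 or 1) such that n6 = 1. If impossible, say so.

x1=1, x3=0

Check with x2 = 0 and x1=1, x3=0:
n1 = x1 OR x2 = 1 OR 0 = 1
n2 = NOT n1 = NOT 1 = 0
n3 = NOT n2 = NOT 0 = 1
n4 = n3 AND x3 = 1 AND 0 = 0
n5 = x1 OR n4 = 1 OR 0 = 1
n6 = n5 OR x1 = 1 OR 1 = 1
So n6 = 1.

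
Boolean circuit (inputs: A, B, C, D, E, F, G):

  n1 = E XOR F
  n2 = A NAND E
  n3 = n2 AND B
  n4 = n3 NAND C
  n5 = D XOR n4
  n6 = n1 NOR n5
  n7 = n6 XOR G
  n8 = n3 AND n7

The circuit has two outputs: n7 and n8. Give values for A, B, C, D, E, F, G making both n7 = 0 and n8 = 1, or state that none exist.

no solution exists

Across all 128 input combinations, none give both n7 = 0 and n8 = 1.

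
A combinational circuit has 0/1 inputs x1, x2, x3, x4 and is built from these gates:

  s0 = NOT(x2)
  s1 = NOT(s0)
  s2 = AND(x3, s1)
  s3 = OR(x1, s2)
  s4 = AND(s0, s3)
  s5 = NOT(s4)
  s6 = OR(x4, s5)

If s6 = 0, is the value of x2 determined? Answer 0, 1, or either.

0

s6 = OR(x4, s5) must be 0, so both x4 = 0 and s5 = 0.
Every assignment with s6 = 0 has x2 = 0; there are 2 such assignment(s).
  x1=1, x2=0, x3=0, x4=0
  x1=1, x2=0, x3=1, x4=0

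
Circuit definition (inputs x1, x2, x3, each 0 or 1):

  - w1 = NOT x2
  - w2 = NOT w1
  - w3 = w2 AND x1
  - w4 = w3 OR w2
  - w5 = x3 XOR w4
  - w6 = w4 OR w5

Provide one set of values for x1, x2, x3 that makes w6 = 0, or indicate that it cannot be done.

w6 = w4 OR w5 must be 0, so both w4 = 0 and w5 = 0.
Check with x1=1 x2=0 x3=0:
w1 = NOT x2 = NOT 0 = 1
w2 = NOT w1 = NOT 1 = 0
w3 = w2 AND x1 = 0 AND 1 = 0
w4 = w3 OR w2 = 0 OR 0 = 0
w5 = x3 XOR w4 = 0 XOR 0 = 0
w6 = w4 OR w5 = 0 OR 0 = 0
So w6 = 0 as required.

x1=1 x2=0 x3=0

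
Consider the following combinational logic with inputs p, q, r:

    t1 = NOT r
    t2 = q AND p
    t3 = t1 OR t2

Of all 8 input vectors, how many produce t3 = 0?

3

t3 = t1 OR t2 must be 0, so both t1 = 0 and t2 = 0.
Enumerating the 8 input combinations, 3 give t3 = 0 and 5 give t3 = 1.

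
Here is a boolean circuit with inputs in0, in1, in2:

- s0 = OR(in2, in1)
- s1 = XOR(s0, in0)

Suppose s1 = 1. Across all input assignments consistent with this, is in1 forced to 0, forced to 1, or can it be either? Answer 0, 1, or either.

Both values of in1 occur among assignments with s1 = 1:
  in1=0: in0=0, in1=0, in2=1
  in1=1: in0=0, in1=1, in2=0

either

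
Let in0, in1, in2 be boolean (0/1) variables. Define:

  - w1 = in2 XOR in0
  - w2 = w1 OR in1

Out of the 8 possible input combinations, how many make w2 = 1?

w2 = w1 OR in1 must be 1, so at least one of w1, in1 is 1.
Enumerating the 8 input combinations, 6 give w2 = 1 and 2 give w2 = 0.

6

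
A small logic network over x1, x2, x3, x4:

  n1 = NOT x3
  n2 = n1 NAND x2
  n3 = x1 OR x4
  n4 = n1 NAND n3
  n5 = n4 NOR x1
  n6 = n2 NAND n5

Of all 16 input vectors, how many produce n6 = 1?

15

n6 = n2 NAND n5 must be 1, so at least one of n2, n5 is 0.
Enumerating the 16 input combinations, 15 give n6 = 1 and 1 give n6 = 0.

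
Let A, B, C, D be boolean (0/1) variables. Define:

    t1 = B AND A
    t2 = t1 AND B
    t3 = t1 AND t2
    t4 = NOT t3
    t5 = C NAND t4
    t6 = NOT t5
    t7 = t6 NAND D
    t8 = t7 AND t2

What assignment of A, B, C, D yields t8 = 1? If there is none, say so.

t8 = t7 AND t2 must be 1, so both t7 = 1 and t2 = 1.
t7 = t6 NAND D must be 1, so at least one of t6, D is 0.
t2 = t1 AND B must be 1, so both t1 = 1 and B = 1.
Check with A=1, B=1, C=0, D=1:
t1 = B AND A = 1 AND 1 = 1
t2 = t1 AND B = 1 AND 1 = 1
t3 = t1 AND t2 = 1 AND 1 = 1
t4 = NOT t3 = NOT 1 = 0
t5 = C NAND t4 = 0 NAND 0 = 1
t6 = NOT t5 = NOT 1 = 0
t7 = t6 NAND D = 0 NAND 1 = 1
t8 = t7 AND t2 = 1 AND 1 = 1
So t8 = 1 as required.

A=1, B=1, C=0, D=1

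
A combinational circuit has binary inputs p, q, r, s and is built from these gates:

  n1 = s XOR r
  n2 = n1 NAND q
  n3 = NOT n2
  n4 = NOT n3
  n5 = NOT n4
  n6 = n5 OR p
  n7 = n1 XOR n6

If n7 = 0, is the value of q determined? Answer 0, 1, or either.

either

Both values of q occur among assignments with n7 = 0:
  q=0: p=0, q=0, r=0, s=0
  q=1: p=0, q=1, r=0, s=0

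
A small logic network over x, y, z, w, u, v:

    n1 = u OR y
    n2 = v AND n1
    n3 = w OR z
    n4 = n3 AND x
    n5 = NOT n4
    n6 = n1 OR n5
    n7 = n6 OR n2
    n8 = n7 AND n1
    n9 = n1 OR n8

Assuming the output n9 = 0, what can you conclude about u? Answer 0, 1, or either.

n9 = n1 OR n8 must be 0, so both n1 = 0 and n8 = 0.
n1 = u OR y must be 0, so both u = 0 and y = 0.
n8 = n7 AND n1 must be 0, so at least one of n7, n1 is 0.
Every assignment with n9 = 0 has u = 0; there are 16 such assignment(s).

0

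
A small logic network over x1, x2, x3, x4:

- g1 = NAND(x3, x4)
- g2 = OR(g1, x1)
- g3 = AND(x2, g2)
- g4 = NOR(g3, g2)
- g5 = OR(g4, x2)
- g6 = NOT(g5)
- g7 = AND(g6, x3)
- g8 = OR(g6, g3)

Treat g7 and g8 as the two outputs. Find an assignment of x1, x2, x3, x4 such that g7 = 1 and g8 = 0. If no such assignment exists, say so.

no solution exists

Across all 16 input combinations, none give both g7 = 1 and g8 = 0.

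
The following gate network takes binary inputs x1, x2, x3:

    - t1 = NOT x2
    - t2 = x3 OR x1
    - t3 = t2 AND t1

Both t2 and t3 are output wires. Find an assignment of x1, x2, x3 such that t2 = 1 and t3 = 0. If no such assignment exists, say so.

x1=1, x2=1, x3=0

Check with x1=1, x2=1, x3=0:
t1 = NOT x2 = NOT 1 = 0
t2 = x3 OR x1 = 0 OR 1 = 1
t3 = t2 AND t1 = 1 AND 0 = 0
So t2 = 1 and t3 = 0.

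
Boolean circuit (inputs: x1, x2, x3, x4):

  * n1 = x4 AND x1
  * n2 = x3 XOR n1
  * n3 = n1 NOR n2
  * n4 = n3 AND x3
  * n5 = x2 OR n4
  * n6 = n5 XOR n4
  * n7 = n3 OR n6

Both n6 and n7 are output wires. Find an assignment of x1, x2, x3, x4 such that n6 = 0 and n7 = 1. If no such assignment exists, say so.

x1=1, x2=0, x3=0, x4=0

Check with x1=1, x2=0, x3=0, x4=0:
n1 = x4 AND x1 = 0 AND 1 = 0
n2 = x3 XOR n1 = 0 XOR 0 = 0
n3 = n1 NOR n2 = 0 NOR 0 = 1
n4 = n3 AND x3 = 1 AND 0 = 0
n5 = x2 OR n4 = 0 OR 0 = 0
n6 = n5 XOR n4 = 0 XOR 0 = 0
n7 = n3 OR n6 = 1 OR 0 = 1
So n6 = 0 and n7 = 1.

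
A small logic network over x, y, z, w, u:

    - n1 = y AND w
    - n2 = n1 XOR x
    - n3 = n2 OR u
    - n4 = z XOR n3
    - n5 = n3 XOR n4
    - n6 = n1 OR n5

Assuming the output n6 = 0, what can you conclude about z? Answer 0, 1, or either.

n6 = n1 OR n5 must be 0, so both n1 = 0 and n5 = 0.
n1 = y AND w must be 0, so at least one of y, w is 0.
n5 = n3 XOR n4 must be 0, so n3 and n4 are equal.
Every assignment with n6 = 0 has z = 0; there are 12 such assignment(s).

0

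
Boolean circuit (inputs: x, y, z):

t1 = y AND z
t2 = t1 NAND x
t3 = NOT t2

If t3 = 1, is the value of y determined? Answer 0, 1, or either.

1

t3 = NOT t2 must be 1, so t2 = 0.
t2 = t1 NAND x must be 0, so both t1 = 1 and x = 1.
t1 = y AND z must be 1, so both y = 1 and z = 1.
Every assignment with t3 = 1 has y = 1; there are 1 such assignment(s).
  x=1, y=1, z=1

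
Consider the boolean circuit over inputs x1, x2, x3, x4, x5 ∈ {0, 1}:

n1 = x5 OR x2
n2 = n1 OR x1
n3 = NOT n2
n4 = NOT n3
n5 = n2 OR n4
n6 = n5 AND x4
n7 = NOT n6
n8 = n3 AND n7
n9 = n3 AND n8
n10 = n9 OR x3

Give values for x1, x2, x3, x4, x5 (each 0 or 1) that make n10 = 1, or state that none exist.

Check with x1=1, x2=0, x3=1, x4=1, x5=0:
n1 = x5 OR x2 = 0 OR 0 = 0
n2 = n1 OR x1 = 0 OR 1 = 1
n3 = NOT n2 = NOT 1 = 0
n4 = NOT n3 = NOT 0 = 1
n5 = n2 OR n4 = 1 OR 1 = 1
n6 = n5 AND x4 = 1 AND 1 = 1
n7 = NOT n6 = NOT 1 = 0
n8 = n3 AND n7 = 0 AND 0 = 0
n9 = n3 AND n8 = 0 AND 0 = 0
n10 = n9 OR x3 = 0 OR 1 = 1
So n10 = 1 as required.

x1=1, x2=0, x3=1, x4=1, x5=0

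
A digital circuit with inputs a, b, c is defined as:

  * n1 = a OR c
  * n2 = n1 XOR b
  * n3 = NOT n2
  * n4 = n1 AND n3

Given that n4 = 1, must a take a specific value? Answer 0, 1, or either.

Both values of a occur among assignments with n4 = 1:
  a=0: a=0, b=1, c=1
  a=1: a=1, b=1, c=0

either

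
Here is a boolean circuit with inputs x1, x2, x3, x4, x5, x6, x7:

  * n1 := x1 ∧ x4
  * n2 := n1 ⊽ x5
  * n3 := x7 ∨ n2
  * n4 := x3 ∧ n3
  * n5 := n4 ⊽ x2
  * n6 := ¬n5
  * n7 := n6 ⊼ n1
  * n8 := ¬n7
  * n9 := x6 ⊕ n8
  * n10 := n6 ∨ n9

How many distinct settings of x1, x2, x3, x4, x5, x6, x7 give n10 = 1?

n10 = n6 ∨ n9 must be 1, so at least one of n6, n9 is 1.
Enumerating the 128 input combinations, 107 give n10 = 1 and 21 give n10 = 0.

107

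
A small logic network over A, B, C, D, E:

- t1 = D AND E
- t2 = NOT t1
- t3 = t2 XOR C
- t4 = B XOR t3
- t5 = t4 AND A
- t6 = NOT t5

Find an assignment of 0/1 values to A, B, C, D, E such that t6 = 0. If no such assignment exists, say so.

A=1 B=1 C=1 D=1 E=0

Check with A=1 B=1 C=1 D=1 E=0:
t1 = D AND E = 1 AND 0 = 0
t2 = NOT t1 = NOT 0 = 1
t3 = t2 XOR C = 1 XOR 1 = 0
t4 = B XOR t3 = 1 XOR 0 = 1
t5 = t4 AND A = 1 AND 1 = 1
t6 = NOT t5 = NOT 1 = 0
So t6 = 0 as required.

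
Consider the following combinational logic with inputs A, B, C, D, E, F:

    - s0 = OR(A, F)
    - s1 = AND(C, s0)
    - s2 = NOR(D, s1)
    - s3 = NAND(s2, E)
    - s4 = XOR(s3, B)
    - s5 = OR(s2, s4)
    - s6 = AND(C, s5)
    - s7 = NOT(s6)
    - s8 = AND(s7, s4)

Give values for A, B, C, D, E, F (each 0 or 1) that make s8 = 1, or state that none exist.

s8 = AND(s7, s4) must be 1, so both s7 = 1 and s4 = 1.
s7 = NOT(s6) must be 1, so s6 = 0.
Check with A=1, B=1, C=0, D=0, E=1, F=0:
s0 = OR(A, F) = OR(1, 0) = 1
s1 = AND(C, s0) = AND(0, 1) = 0
s2 = NOR(D, s1) = NOR(0, 0) = 1
s3 = NAND(s2, E) = NAND(1, 1) = 0
s4 = XOR(s3, B) = XOR(0, 1) = 1
s5 = OR(s2, s4) = OR(1, 1) = 1
s6 = AND(C, s5) = AND(0, 1) = 0
s7 = NOT(s6) = NOT 0 = 1
s8 = AND(s7, s4) = AND(1, 1) = 1
So s8 = 1 as required.

A=1, B=1, C=0, D=0, E=1, F=0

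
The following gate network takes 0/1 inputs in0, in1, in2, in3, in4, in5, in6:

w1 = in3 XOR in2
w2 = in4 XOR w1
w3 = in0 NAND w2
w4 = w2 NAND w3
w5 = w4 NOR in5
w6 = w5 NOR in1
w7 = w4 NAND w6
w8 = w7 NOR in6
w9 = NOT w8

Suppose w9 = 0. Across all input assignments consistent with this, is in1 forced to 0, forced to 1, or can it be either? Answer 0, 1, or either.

0

w9 = NOT w8 must be 0, so w8 = 1.
w8 = w7 NOR in6 must be 1, so both w7 = 0 and in6 = 0.
w7 = w4 NAND w6 must be 0, so both w4 = 1 and w6 = 1.
Every assignment with w9 = 0 has in1 = 0; there are 24 such assignment(s).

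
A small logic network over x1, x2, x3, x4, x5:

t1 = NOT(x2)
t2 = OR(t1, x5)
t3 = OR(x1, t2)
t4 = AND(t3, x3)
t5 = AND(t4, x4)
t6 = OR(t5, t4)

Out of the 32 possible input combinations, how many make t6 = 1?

t6 = OR(t5, t4) must be 1, so at least one of t5, t4 is 1.
Enumerating the 32 input combinations, 14 give t6 = 1 and 18 give t6 = 0.

14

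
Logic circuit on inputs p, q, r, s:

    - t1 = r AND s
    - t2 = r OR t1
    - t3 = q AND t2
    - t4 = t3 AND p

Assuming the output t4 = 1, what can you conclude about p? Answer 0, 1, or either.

t4 = t3 AND p must be 1, so both t3 = 1 and p = 1.
t3 = q AND t2 must be 1, so both q = 1 and t2 = 1.
t2 = r OR t1 must be 1, so at least one of r, t1 is 1.
Every assignment with t4 = 1 has p = 1; there are 2 such assignment(s).
  p=1, q=1, r=1, s=0
  p=1, q=1, r=1, s=1

1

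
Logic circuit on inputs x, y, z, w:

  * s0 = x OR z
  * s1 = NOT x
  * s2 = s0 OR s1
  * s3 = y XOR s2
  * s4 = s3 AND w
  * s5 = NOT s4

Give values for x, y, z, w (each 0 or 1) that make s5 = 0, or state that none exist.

x=1, y=0, z=0, w=1

Check with x=1, y=0, z=0, w=1:
s0 = x OR z = 1 OR 0 = 1
s1 = NOT x = NOT 1 = 0
s2 = s0 OR s1 = 1 OR 0 = 1
s3 = y XOR s2 = 0 XOR 1 = 1
s4 = s3 AND w = 1 AND 1 = 1
s5 = NOT s4 = NOT 1 = 0
So s5 = 0 as required.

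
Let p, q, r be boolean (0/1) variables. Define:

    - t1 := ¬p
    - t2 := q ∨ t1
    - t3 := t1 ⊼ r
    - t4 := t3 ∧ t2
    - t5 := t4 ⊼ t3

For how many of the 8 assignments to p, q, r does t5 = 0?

4

t5 = t4 ⊼ t3 must be 0, so both t4 = 1 and t3 = 1.
t4 = t3 ∧ t2 must be 1, so both t3 = 1 and t2 = 1.
t3 = t1 ⊼ r must be 1, so at least one of t1, r is 0.
Satisfying assignments:
  p=0, q=0, r=0
  p=0, q=1, r=0
  p=1, q=1, r=0
  p=1, q=1, r=1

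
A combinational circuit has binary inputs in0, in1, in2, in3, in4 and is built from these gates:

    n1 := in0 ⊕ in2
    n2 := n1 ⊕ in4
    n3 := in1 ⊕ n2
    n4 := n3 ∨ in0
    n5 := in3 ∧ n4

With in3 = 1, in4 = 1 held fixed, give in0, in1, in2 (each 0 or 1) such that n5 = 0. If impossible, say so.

in0=0, in1=1, in2=0

Check with in3 = 1, in4 = 1 and in0=0, in1=1, in2=0:
n1 = in0 ⊕ in2 = 0 ⊕ 0 = 0
n2 = n1 ⊕ in4 = 0 ⊕ 1 = 1
n3 = in1 ⊕ n2 = 1 ⊕ 1 = 0
n4 = n3 ∨ in0 = 0 ∨ 0 = 0
n5 = in3 ∧ n4 = 1 ∧ 0 = 0
So n5 = 0.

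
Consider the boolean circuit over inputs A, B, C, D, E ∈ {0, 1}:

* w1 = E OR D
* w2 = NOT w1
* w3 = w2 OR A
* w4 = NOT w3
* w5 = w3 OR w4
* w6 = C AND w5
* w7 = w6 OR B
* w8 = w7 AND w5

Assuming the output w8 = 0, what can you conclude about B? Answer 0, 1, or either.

w8 = w7 AND w5 must be 0, so at least one of w7, w5 is 0.
Every assignment with w8 = 0 has B = 0; there are 8 such assignment(s).

0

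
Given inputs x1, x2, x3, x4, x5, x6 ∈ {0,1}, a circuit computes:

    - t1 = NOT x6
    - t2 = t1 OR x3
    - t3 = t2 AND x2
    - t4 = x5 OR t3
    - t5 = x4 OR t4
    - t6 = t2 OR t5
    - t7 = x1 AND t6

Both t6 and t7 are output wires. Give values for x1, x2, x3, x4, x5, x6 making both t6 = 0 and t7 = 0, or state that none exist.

x1=1 x2=1 x3=0 x4=0 x5=0 x6=1

Check with x1=1 x2=1 x3=0 x4=0 x5=0 x6=1:
t1 = NOT x6 = NOT 1 = 0
t2 = t1 OR x3 = 0 OR 0 = 0
t3 = t2 AND x2 = 0 AND 1 = 0
t4 = x5 OR t3 = 0 OR 0 = 0
t5 = x4 OR t4 = 0 OR 0 = 0
t6 = t2 OR t5 = 0 OR 0 = 0
t7 = x1 AND t6 = 1 AND 0 = 0
So t6 = 0 and t7 = 0.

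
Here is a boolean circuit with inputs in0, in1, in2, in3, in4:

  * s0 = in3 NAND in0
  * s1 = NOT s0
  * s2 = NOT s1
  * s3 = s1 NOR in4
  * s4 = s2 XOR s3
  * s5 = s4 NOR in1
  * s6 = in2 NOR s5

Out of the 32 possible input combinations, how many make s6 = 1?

11

s6 = in2 NOR s5 must be 1, so both in2 = 0 and s5 = 0.
Enumerating the 32 input combinations, 11 give s6 = 1 and 21 give s6 = 0.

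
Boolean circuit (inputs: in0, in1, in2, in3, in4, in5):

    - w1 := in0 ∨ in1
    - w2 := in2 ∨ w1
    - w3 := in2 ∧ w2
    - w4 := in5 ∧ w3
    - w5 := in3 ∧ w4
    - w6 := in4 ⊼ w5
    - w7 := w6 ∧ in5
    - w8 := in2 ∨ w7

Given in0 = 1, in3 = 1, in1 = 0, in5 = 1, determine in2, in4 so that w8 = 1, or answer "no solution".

in2=0, in4=0

w8 = in2 ∨ w7 must be 1, so at least one of in2, w7 is 1.
Check with in0 = 1, in3 = 1, in1 = 0, in5 = 1 and in2=0, in4=0:
w1 = in0 ∨ in1 = 1 ∨ 0 = 1
w2 = in2 ∨ w1 = 0 ∨ 1 = 1
w3 = in2 ∧ w2 = 0 ∧ 1 = 0
w4 = in5 ∧ w3 = 1 ∧ 0 = 0
w5 = in3 ∧ w4 = 1 ∧ 0 = 0
w6 = in4 ⊼ w5 = 0 ⊼ 0 = 1
w7 = w6 ∧ in5 = 1 ∧ 1 = 1
w8 = in2 ∨ w7 = 0 ∨ 1 = 1
So w8 = 1.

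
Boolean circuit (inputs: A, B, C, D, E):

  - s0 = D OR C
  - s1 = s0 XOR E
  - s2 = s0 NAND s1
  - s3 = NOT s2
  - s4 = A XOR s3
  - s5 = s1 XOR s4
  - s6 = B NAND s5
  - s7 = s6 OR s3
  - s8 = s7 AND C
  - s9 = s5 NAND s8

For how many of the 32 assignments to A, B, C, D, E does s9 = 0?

s9 = s5 NAND s8 must be 0, so both s5 = 1 and s8 = 1.
s5 = s1 XOR s4 must be 1, so s1 and s4 differ.
s8 = s7 AND C must be 1, so both s7 = 1 and C = 1.
Satisfying assignments:
  A=1, B=0, C=1, D=0, E=0
  A=1, B=0, C=1, D=0, E=1
  A=1, B=0, C=1, D=1, E=0
  A=1, B=0, C=1, D=1, E=1
  A=1, B=1, C=1, D=0, E=0
  A=1, B=1, C=1, D=1, E=0

6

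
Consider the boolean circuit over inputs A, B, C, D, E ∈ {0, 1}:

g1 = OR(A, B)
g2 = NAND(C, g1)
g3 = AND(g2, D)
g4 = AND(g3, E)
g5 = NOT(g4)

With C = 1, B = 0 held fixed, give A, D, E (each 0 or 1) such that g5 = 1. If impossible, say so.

A=0, D=0, E=0

g5 = NOT(g4) must be 1, so g4 = 0.
Check with C = 1, B = 0 and A=0, D=0, E=0:
g1 = OR(A, B) = OR(0, 0) = 0
g2 = NAND(C, g1) = NAND(1, 0) = 1
g3 = AND(g2, D) = AND(1, 0) = 0
g4 = AND(g3, E) = AND(0, 0) = 0
g5 = NOT(g4) = NOT 0 = 1
So g5 = 1.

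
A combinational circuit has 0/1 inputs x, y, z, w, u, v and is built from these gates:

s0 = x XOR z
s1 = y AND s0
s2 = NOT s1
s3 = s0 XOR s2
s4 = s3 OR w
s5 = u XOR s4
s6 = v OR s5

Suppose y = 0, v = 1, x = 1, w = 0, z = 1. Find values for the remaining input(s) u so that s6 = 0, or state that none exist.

no solution exists

With y = 0, v = 1, x = 1, w = 0, z = 1 fixed, none of the 2 settings of u give s6 = 0.
For example, with u=0:
s0 = x XOR z = 1 XOR 1 = 0
s1 = y AND s0 = 0 AND 0 = 0
s2 = NOT s1 = NOT 0 = 1
s3 = s0 XOR s2 = 0 XOR 1 = 1
s4 = s3 OR w = 1 OR 0 = 1
s5 = u XOR s4 = 0 XOR 1 = 1
s6 = v OR s5 = 1 OR 1 = 1
giving s6 = 1 ≠ 0.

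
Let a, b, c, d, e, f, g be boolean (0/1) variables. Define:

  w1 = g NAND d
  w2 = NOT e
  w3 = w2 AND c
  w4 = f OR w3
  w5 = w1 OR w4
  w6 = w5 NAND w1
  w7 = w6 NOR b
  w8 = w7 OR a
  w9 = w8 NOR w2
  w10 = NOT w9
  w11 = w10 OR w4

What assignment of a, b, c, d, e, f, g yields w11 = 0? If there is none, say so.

a=0, b=1, c=0, d=1, e=1, f=0, g=1

w11 = w10 OR w4 must be 0, so both w10 = 0 and w4 = 0.
w10 = NOT w9 must be 0, so w9 = 1.
w4 = f OR w3 must be 0, so both f = 0 and w3 = 0.
Check with a=0, b=1, c=0, d=1, e=1, f=0, g=1:
w1 = g NAND d = 1 NAND 1 = 0
w2 = NOT e = NOT 1 = 0
w3 = w2 AND c = 0 AND 0 = 0
w4 = f OR w3 = 0 OR 0 = 0
w5 = w1 OR w4 = 0 OR 0 = 0
w6 = w5 NAND w1 = 0 NAND 0 = 1
w7 = w6 NOR b = 1 NOR 1 = 0
w8 = w7 OR a = 0 OR 0 = 0
w9 = w8 NOR w2 = 0 NOR 0 = 1
w10 = NOT w9 = NOT 1 = 0
w11 = w10 OR w4 = 0 OR 0 = 0
So w11 = 0 as required.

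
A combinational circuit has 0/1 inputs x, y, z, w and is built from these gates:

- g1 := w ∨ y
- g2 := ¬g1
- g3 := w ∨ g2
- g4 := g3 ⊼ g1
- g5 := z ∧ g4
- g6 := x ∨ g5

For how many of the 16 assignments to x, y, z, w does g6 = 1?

10

g6 = x ∨ g5 must be 1, so at least one of x, g5 is 1.
Enumerating the 16 input combinations, 10 give g6 = 1 and 6 give g6 = 0.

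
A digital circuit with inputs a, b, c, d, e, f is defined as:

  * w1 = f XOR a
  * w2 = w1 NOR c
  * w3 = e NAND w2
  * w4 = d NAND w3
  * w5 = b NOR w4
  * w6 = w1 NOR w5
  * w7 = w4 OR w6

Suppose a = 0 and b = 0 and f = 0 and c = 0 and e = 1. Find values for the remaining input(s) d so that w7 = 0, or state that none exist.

With a = 0 and b = 0 and f = 0 and c = 0 and e = 1 fixed, none of the 2 settings of d give w7 = 0.
For example, with d=1:
w1 = f XOR a = 0 XOR 0 = 0
w2 = w1 NOR c = 0 NOR 0 = 1
w3 = e NAND w2 = 1 NAND 1 = 0
w4 = d NAND w3 = 1 NAND 0 = 1
w5 = b NOR w4 = 0 NOR 1 = 0
w6 = w1 NOR w5 = 0 NOR 0 = 1
w7 = w4 OR w6 = 1 OR 1 = 1
giving w7 = 1 ≠ 0.

no solution exists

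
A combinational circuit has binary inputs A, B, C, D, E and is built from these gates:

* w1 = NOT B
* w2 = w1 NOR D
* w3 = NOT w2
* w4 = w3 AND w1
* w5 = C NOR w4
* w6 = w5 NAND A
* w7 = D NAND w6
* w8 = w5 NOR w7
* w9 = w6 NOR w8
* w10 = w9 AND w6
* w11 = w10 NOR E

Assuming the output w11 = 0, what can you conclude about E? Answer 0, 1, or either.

w11 = w10 NOR E must be 0, so at least one of w10, E is 1.
Every assignment with w11 = 0 has E = 1; there are 16 such assignment(s).

1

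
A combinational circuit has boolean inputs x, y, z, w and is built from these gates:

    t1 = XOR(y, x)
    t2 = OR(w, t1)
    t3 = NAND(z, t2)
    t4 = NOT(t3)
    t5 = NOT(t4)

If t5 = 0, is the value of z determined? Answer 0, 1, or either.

t5 = NOT(t4) must be 0, so t4 = 1.
t4 = NOT(t3) must be 1, so t3 = 0.
Every assignment with t5 = 0 has z = 1; there are 6 such assignment(s).

1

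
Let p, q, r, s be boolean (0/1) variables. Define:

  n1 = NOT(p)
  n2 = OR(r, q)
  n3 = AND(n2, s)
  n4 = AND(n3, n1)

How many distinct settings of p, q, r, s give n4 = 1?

n4 = AND(n3, n1) must be 1, so both n3 = 1 and n1 = 1.
n3 = AND(n2, s) must be 1, so both n2 = 1 and s = 1.
Enumerating the 16 input combinations, 3 give n4 = 1 and 13 give n4 = 0.

3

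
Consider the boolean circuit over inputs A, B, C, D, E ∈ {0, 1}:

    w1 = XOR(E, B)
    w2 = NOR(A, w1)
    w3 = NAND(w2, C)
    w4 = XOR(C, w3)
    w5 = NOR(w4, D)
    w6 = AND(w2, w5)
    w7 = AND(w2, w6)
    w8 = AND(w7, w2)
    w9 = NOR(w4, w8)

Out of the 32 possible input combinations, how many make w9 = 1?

12

w9 = NOR(w4, w8) must be 1, so both w4 = 0 and w8 = 0.
w4 = XOR(C, w3) must be 0, so C and w3 are equal.
Enumerating the 32 input combinations, 12 give w9 = 1 and 20 give w9 = 0.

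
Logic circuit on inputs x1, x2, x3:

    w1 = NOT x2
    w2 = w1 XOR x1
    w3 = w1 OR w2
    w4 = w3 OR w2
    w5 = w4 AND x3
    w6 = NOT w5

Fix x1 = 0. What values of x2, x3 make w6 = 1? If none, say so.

x2=1 x3=0

w6 = NOT w5 must be 1, so w5 = 0.
w5 = w4 AND x3 must be 0, so at least one of w4, x3 is 0.
Check with x1 = 0 and x2=1, x3=0:
w1 = NOT x2 = NOT 1 = 0
w2 = w1 XOR x1 = 0 XOR 0 = 0
w3 = w1 OR w2 = 0 OR 0 = 0
w4 = w3 OR w2 = 0 OR 0 = 0
w5 = w4 AND x3 = 0 AND 0 = 0
w6 = NOT w5 = NOT 0 = 1
So w6 = 1.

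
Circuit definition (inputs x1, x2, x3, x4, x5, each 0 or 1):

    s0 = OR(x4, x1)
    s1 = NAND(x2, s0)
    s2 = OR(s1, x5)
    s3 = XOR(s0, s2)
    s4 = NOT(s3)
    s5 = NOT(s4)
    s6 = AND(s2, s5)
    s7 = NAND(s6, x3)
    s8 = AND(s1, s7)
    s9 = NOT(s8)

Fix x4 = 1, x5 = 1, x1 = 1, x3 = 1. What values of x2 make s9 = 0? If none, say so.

x2=0

s9 = NOT(s8) must be 0, so s8 = 1.
s8 = AND(s1, s7) must be 1, so both s1 = 1 and s7 = 1.
Check with x4 = 1, x5 = 1, x1 = 1, x3 = 1 and x2=0:
s0 = OR(x4, x1) = OR(1, 1) = 1
s1 = NAND(x2, s0) = NAND(0, 1) = 1
s2 = OR(s1, x5) = OR(1, 1) = 1
s3 = XOR(s0, s2) = XOR(1, 1) = 0
s4 = NOT(s3) = NOT 0 = 1
s5 = NOT(s4) = NOT 1 = 0
s6 = AND(s2, s5) = AND(1, 0) = 0
s7 = NAND(s6, x3) = NAND(0, 1) = 1
s8 = AND(s1, s7) = AND(1, 1) = 1
s9 = NOT(s8) = NOT 1 = 0
So s9 = 0.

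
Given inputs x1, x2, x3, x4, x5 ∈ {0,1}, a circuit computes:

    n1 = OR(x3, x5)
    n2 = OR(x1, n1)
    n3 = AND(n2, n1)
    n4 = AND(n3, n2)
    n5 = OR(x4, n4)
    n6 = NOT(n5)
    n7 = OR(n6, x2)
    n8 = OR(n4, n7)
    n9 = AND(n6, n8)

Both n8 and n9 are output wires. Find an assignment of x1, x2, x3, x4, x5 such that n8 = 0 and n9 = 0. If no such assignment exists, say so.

Check with x1=1 x2=0 x3=0 x4=1 x5=0:
n1 = OR(x3, x5) = OR(0, 0) = 0
n2 = OR(x1, n1) = OR(1, 0) = 1
n3 = AND(n2, n1) = AND(1, 0) = 0
n4 = AND(n3, n2) = AND(0, 1) = 0
n5 = OR(x4, n4) = OR(1, 0) = 1
n6 = NOT(n5) = NOT 1 = 0
n7 = OR(n6, x2) = OR(0, 0) = 0
n8 = OR(n4, n7) = OR(0, 0) = 0
n9 = AND(n6, n8) = AND(0, 0) = 0
So n8 = 0 and n9 = 0.

x1=1 x2=0 x3=0 x4=1 x5=0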